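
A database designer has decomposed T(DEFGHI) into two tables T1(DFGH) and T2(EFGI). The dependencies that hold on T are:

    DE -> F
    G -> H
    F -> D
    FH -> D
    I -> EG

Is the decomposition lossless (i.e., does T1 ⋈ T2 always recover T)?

Common attributes: T1 ∩ T2 = {FG}.
Closure of {FG}: G → H applies, adding H; F → D applies, adding D. So (FG)⁺ = {DFGH}.
This closure contains every attribute of T1, so T1 ∩ T2 → T1. The join is lossless.

Yes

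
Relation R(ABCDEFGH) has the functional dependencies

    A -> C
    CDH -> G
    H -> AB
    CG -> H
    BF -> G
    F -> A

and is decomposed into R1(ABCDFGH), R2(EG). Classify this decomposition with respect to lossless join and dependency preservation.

lossy but dependency-preserving

Lossless test: (G)⁺ = {G}, which is a superkey of neither fragment — lossy.
Dependency preservation: every FD's attributes lie within a single fragment, so each can be enforced locally — preserved.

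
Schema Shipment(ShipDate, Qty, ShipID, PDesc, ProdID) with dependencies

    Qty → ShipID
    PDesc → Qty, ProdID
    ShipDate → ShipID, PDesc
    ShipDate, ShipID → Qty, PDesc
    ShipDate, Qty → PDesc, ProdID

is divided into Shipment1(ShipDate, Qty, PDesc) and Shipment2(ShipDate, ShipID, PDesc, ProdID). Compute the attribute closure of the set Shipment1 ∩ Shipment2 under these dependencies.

ShipDate, Qty, ShipID, PDesc, ProdID

Shipment1 ∩ Shipment2 = {ShipDate, PDesc}.
PDesc → Qty, ProdID applies, adding Qty, ProdID
ShipDate → ShipID, PDesc applies, adding ShipID
Closure: {ShipDate, Qty, ShipID, PDesc, ProdID}.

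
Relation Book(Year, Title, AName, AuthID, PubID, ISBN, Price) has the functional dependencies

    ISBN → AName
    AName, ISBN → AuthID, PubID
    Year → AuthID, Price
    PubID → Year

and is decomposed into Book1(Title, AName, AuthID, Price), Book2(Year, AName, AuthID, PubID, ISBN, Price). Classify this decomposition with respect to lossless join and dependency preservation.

lossy but dependency-preserving

Lossless test: (AName, AuthID, Price)⁺ = {AName, AuthID, Price}, which is a superkey of neither fragment — lossy.
Dependency preservation: every FD's attributes lie within a single fragment, so each can be enforced locally — preserved.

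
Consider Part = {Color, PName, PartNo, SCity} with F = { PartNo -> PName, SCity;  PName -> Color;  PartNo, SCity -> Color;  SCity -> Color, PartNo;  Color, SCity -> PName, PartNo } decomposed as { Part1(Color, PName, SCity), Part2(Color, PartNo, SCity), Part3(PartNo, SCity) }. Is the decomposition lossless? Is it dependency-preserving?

lossless and dependency-preserving

Lossless test (chase): Rows 2 and 3 agree on PartNo; apply PartNo→PName, SCity and equate their PName, SCity entries. Rows 2 and 3 agree on PName; apply PName→Color and equate their Color entries. Rows 1 and 2 agree on SCity; apply SCity→Color, PartNo and equate their Color, PartNo entries. Rows 1 and 2 agree on Color, SCity; apply Color, SCity→PName, PartNo and equate their PName, PartNo entries. Row 1 is now all distinguished symbols — the join is lossless.
Dependency preservation: PartNo → PName, SCity; Color, SCity → PName, PartNo are not contained in any single fragment, but the restricted closure of each left-hand side across the fragments still reaches the right-hand side; the remaining FDs each lie inside some fragment. All dependencies are preserved.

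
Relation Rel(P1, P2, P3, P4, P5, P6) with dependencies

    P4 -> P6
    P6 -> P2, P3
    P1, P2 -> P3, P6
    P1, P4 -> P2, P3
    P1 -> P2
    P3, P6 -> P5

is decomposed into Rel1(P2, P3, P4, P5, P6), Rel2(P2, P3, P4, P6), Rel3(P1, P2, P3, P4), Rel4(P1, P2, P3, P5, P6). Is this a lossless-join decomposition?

Chase test. Columns are P1, P2, P3, P4, P5, P6; row i has aⱼ where attribute j ∈ Reli, else bᵢⱼ.
Initial tableau (one row per fragment):
  row 1: b11 a2 a3 a4 a5 a6
  row 2: b21 a2 a3 a4 b25 a6
  row 3: a1 a2 a3 a4 b35 b36
  row 4: a1 a2 a3 b44 a5 a6
Rows 1 and 3 agree on P4; apply P4→P6 and equate their P6 entries.
Rows 1 and 2 agree on P3, P6; apply P3, P6→P5 and equate their P5 entries.
Rows 1 and 3 agree on P3, P6; apply P3, P6→P5 and equate their P5 entries.
Row 3 is now all distinguished symbols — the join is lossless.

Yes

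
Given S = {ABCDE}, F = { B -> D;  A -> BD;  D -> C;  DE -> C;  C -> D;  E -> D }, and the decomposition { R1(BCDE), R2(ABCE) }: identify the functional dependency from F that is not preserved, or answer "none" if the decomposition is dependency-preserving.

none

B → D lies within R1.
A → BD: restricted closure across fragments reaches BD.
D → C lies within R1.
DE → C lies within R1.
C → D lies within R1.
E → D lies within R1.
Every dependency is enforceable on the fragments, so the decomposition is dependency-preserving.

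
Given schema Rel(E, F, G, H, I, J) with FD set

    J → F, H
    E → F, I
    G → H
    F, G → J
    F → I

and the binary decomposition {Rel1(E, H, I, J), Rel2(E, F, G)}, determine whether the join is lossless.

No

Common attributes: Rel1 ∩ Rel2 = {E}.
Closure of {E}: E → F, I applies, adding F, I. So (E)⁺ = {E, F, I}.
The closure contains neither all of Rel1 = {E, H, I, J} nor all of Rel2 = {E, F, G}, so the common attributes are not a superkey of either fragment. The join is lossy.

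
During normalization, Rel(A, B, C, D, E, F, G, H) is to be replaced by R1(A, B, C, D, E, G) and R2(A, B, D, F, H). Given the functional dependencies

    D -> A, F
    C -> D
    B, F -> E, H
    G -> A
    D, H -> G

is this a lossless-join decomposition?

Yes

Common attributes: R1 ∩ R2 = {A, B, D}.
Closure of {A, B, D}: D → A, F applies, adding F; B, F → E, H applies, adding E, H; D, H → G applies, adding G. So (A, B, D)⁺ = {A, B, D, E, F, G, H}.
This closure contains every attribute of R2, so R1 ∩ R2 → R2. The join is lossless.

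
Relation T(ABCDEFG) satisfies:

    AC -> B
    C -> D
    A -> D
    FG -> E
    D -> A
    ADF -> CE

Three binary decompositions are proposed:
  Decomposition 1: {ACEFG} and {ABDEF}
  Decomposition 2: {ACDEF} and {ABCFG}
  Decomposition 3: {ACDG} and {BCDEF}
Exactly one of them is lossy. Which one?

Decomposition 3

Decomposition 1: common = {AEF}, closure = {ABCDEF} → lossless.
Decomposition 2: common = {ACF}, closure = {ABCDEF} → lossless.
Decomposition 3: common = {CD}, closure = {ABCD} → lossy.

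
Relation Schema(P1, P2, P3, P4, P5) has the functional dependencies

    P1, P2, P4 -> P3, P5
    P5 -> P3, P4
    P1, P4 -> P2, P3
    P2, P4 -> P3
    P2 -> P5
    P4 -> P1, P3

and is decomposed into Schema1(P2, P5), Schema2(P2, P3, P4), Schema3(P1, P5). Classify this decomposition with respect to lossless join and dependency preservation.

lossless and dependency-preserving

Lossless test (chase): Rows 1 and 3 agree on P5; apply P5→P3, P4 and equate their P3, P4 entries. Rows 1 and 2 agree on P2; apply P2→P5 and equate their P5 entries. Rows 1 and 3 agree on P4; apply P4→P1, P3 and equate their P1, P3 entries. Rows 1 and 2 agree on P5; apply P5→P3, P4 and equate their P3, P4 entries. Rows 1 and 3 agree on P1, P4; apply P1, P4→P2, P3 and equate their P2, P3 entries. Rows 1 and 2 agree on P4; apply P4→P1, P3 and equate their P1, P3 entries. Row 1 is now all distinguished symbols — the join is lossless.
Dependency preservation: P1, P2, P4 → P3, P5; P5 → P3, P4; P1, P4 → P2, P3; P4 → P1, P3 are not contained in any single fragment, but the restricted closure of each left-hand side across the fragments still reaches the right-hand side; the remaining FDs each lie inside some fragment. All dependencies are preserved.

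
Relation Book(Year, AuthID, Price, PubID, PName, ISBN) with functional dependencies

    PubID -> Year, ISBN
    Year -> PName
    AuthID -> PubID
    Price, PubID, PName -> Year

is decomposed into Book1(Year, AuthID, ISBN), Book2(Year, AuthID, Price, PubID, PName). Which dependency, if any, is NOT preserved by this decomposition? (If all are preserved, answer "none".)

PubID -> Year, ISBN

Check PubID → Year, ISBN: no single fragment contains all of {Year, PubID, ISBN}, and the restricted closure of {PubID} across the fragments never reaches {Year, ISBN}.
Year → PName is preserved.
AuthID → PubID is preserved.
Price, PubID, PName → Year is preserved.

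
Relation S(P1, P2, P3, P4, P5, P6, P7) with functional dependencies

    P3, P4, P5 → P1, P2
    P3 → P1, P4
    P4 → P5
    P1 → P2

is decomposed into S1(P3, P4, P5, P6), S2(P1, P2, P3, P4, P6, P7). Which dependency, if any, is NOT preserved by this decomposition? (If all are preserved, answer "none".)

P3, P4, P5 → P1, P2: restricted closure across fragments reaches P1, P2.
P3 → P1, P4 lies within S2.
P4 → P5 lies within S1.
P1 → P2 lies within S2.
Every dependency is enforceable on the fragments, so the decomposition is dependency-preserving.

none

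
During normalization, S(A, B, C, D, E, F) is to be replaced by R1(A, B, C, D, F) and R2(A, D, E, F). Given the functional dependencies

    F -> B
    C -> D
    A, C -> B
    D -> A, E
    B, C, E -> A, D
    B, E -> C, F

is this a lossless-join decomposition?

Yes

Common attributes: R1 ∩ R2 = {A, D, F}.
Closure of {A, D, F}: F → B applies, adding B; D → A, E applies, adding E; B, E → C, F applies, adding C. So (A, D, F)⁺ = {A, B, C, D, E, F}.
This closure contains every attribute of R1, so R1 ∩ R2 → R1. The join is lossless.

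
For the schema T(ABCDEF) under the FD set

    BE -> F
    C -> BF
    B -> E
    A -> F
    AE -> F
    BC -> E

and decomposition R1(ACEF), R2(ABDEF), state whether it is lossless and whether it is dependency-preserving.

Lossless test: (AEF)⁺ = {AEF}, which is a superkey of neither fragment — lossy.
Dependency preservation: the restricted closure of {C} across the fragments never reaches {BF}, so C → BF cannot be enforced without a join — not preserved.

lossy and not dependency-preserving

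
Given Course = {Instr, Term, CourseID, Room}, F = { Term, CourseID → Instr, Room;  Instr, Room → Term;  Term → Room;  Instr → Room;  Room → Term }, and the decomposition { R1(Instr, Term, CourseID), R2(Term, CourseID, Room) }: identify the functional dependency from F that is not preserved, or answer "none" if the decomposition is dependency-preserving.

none

Term, CourseID → Instr, Room: restricted closure across fragments reaches Instr, Room.
Instr, Room → Term: restricted closure across fragments reaches Term.
Term → Room lies within R2.
Instr → Room: restricted closure across fragments reaches Room.
Room → Term lies within R2.
Every dependency is enforceable on the fragments, so the decomposition is dependency-preserving.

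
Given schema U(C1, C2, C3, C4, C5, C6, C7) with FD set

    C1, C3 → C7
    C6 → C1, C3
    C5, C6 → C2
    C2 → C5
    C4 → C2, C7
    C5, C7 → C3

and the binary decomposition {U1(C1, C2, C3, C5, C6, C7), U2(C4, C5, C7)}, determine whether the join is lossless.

No

Common attributes: U1 ∩ U2 = {C5, C7}.
Closure of {C5, C7}: C5, C7 → C3 applies, adding C3. So (C5, C7)⁺ = {C3, C5, C7}.
The closure contains neither all of U1 = {C1, C2, C3, C5, C6, C7} nor all of U2 = {C4, C5, C7}, so the common attributes are not a superkey of either fragment. The join is lossy.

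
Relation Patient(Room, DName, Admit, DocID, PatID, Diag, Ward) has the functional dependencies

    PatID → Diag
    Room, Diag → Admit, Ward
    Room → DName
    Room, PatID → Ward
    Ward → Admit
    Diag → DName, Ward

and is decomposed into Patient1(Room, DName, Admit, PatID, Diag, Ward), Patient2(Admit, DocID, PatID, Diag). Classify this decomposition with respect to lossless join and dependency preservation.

lossy but dependency-preserving

Lossless test: (Admit, PatID, Diag)⁺ = {DName, Admit, PatID, Diag, Ward}, which is a superkey of neither fragment — lossy.
Dependency preservation: every FD's attributes lie within a single fragment, so each can be enforced locally — preserved.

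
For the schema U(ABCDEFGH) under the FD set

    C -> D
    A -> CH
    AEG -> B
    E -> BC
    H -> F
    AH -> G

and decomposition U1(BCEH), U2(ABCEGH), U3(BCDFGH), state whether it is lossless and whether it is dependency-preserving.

Lossless test (chase): Rows 1 and 2 agree on C; apply C→D and equate their D entries. Rows 1 and 3 agree on C; apply C→D and equate their D entries. Rows 1 and 2 agree on H; apply H→F and equate their F entries. Rows 1 and 3 agree on H; apply H→F and equate their F entries. Row 2 is now all distinguished symbols — the join is lossless.
Dependency preservation: every FD's attributes lie within a single fragment, so each can be enforced locally — preserved.

lossless and dependency-preserving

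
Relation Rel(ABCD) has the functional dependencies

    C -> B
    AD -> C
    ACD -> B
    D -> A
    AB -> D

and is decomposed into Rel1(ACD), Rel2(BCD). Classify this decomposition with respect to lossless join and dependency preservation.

lossless but not dependency-preserving

Lossless test: (CD)⁺ = {ABCD}, which contains all of one fragment — lossless.
Dependency preservation: the restricted closure of {AB} across the fragments never reaches {D}, so AB → D cannot be enforced without a join — not preserved.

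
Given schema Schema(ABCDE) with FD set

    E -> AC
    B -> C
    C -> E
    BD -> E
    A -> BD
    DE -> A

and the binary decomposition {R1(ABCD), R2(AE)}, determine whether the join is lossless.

Yes

Common attributes: R1 ∩ R2 = {A}.
Closure of {A}: A → BD applies, adding BD; B → C applies, adding C; C → E applies, adding E. So (A)⁺ = {ABCDE}.
This closure contains every attribute of R1, so R1 ∩ R2 → R1. The join is lossless.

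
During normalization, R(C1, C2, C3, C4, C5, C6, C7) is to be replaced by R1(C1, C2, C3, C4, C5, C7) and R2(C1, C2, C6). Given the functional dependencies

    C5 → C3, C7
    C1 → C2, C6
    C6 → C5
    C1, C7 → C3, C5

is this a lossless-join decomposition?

Common attributes: R1 ∩ R2 = {C1, C2}.
Closure of {C1, C2}: C1 → C2, C6 applies, adding C6; C6 → C5 applies, adding C5; C5 → C3, C7 applies, adding C3, C7. So (C1, C2)⁺ = {C1, C2, C3, C5, C6, C7}.
This closure contains every attribute of R2, so R1 ∩ R2 → R2. The join is lossless.

Yes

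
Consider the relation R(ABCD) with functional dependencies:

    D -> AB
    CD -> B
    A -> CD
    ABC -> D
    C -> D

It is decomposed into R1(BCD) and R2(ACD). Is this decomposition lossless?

Yes

Common attributes: R1 ∩ R2 = {CD}.
Closure of {CD}: D → AB applies, adding AB. So (CD)⁺ = {ABCD}.
This closure contains every attribute of R1, so R1 ∩ R2 → R1. The join is lossless.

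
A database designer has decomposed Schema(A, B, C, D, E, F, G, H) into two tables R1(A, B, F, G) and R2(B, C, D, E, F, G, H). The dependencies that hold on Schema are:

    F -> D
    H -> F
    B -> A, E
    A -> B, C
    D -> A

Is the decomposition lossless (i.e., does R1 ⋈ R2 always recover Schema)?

Yes

Common attributes: R1 ∩ R2 = {B, F, G}.
Closure of {B, F, G}: F → D applies, adding D; B → A, E applies, adding A, E; A → B, C applies, adding C. So (B, F, G)⁺ = {A, B, C, D, E, F, G}.
This closure contains every attribute of R1, so R1 ∩ R2 → R1. The join is lossless.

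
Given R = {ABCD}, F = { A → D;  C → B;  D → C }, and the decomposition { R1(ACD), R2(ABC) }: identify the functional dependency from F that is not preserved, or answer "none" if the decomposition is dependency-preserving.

none

A → D lies within R1.
C → B lies within R2.
D → C lies within R1.
Every dependency is enforceable on the fragments, so the decomposition is dependency-preserving.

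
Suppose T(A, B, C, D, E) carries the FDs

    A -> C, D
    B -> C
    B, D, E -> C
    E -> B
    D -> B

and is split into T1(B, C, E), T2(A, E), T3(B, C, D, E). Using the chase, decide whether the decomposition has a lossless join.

No

Chase test. Columns are A, B, C, D, E; row i has aⱼ where attribute j ∈ Ti, else bᵢⱼ.
Initial tableau (one row per fragment):
  row 1: b11 a2 a3 b14 a5
  row 2: a1 b22 b23 b24 a5
  row 3: b31 a2 a3 a4 a5
Rows 1 and 2 agree on E; apply E→B and equate their B entries.
Rows 1 and 2 agree on B; apply B→C and equate their C entries.
No row becomes fully distinguished — the join is lossy.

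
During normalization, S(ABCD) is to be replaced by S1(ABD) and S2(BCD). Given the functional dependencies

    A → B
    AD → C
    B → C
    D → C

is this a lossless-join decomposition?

Common attributes: S1 ∩ S2 = {BD}.
Closure of {BD}: B → C applies, adding C. So (BD)⁺ = {BCD}.
This closure contains every attribute of S2, so S1 ∩ S2 → S2. The join is lossless.

Yes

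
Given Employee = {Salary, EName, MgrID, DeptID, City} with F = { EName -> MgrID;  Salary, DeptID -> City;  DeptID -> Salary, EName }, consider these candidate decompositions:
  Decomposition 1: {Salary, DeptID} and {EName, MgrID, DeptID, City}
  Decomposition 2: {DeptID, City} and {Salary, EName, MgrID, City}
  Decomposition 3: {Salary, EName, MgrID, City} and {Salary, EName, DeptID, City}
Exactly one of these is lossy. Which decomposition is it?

Decomposition 1: common = {DeptID}, closure = {Salary, EName, MgrID, DeptID, City} → lossless.
Decomposition 2: common = {City}, closure = {City} → lossy.
Decomposition 3: common = {Salary, EName, City}, closure = {Salary, EName, MgrID, City} → lossless.

Decomposition 2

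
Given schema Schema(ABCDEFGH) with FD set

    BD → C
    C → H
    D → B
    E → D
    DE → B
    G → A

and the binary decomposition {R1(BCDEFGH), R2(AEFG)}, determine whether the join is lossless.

Yes

Common attributes: R1 ∩ R2 = {EFG}.
Closure of {EFG}: E → D applies, adding D; DE → B applies, adding B; G → A applies, adding A; BD → C applies, adding C; C → H applies, adding H. So (EFG)⁺ = {ABCDEFGH}.
This closure contains every attribute of R1, so R1 ∩ R2 → R1. The join is lossless.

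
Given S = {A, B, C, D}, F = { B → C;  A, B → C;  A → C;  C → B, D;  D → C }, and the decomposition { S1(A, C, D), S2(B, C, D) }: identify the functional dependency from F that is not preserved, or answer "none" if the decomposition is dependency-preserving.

none

B → C lies within S2.
A, B → C: restricted closure across fragments reaches C.
A → C lies within S1.
C → B, D lies within S2.
D → C lies within S1.
Every dependency is enforceable on the fragments, so the decomposition is dependency-preserving.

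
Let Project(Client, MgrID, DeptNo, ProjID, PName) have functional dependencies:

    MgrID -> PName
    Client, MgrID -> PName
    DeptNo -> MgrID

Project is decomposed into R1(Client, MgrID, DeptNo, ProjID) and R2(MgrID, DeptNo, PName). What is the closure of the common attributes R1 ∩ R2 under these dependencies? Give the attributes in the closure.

R1 ∩ R2 = {MgrID, DeptNo}.
MgrID → PName applies, adding PName
Closure: {MgrID, DeptNo, PName}.

MgrID, DeptNo, PName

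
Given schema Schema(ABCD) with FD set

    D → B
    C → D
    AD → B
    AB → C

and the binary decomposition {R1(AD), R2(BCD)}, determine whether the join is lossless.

Common attributes: R1 ∩ R2 = {D}.
Closure of {D}: D → B applies, adding B. So (D)⁺ = {BD}.
The closure contains neither all of R1 = {AD} nor all of R2 = {BCD}, so the common attributes are not a superkey of either fragment. The join is lossy.

No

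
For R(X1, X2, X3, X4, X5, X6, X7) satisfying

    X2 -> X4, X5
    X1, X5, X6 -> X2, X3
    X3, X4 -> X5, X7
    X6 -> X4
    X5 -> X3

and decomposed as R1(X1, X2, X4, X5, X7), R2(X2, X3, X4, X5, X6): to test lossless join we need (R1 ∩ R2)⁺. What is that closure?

X2, X3, X4, X5, X7

R1 ∩ R2 = {X2, X4, X5}.
X5 → X3 applies, adding X3
X3, X4 → X5, X7 applies, adding X7
Closure: {X2, X3, X4, X5, X7}.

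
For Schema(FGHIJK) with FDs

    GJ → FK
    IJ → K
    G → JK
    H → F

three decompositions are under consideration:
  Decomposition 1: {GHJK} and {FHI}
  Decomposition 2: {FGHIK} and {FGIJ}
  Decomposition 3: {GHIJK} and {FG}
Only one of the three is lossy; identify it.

Decomposition 1: common = {H}, closure = {FH} → lossy.
Decomposition 2: common = {FGI}, closure = {FGIJK} → lossless.
Decomposition 3: common = {G}, closure = {FGJK} → lossless.

Decomposition 1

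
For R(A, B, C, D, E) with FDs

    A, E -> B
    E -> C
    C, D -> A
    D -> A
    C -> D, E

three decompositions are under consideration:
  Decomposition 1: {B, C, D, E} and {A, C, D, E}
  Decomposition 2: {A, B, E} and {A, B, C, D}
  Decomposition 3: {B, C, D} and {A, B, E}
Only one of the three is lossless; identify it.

Decomposition 1

Decomposition 1: common = {C, D, E}, closure = {A, B, C, D, E} → lossless.
Decomposition 2: common = {A, B}, closure = {A, B} → lossy.
Decomposition 3: common = {B}, closure = {B} → lossy.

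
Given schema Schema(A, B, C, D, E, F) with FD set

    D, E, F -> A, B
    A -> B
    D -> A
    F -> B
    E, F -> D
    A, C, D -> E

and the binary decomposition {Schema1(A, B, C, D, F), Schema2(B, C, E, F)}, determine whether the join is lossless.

No

Common attributes: Schema1 ∩ Schema2 = {B, C, F}.
No dependency enlarges {B, C, F}, so (B, C, F)⁺ = {B, C, F}.
The closure contains neither all of Schema1 = {A, B, C, D, F} nor all of Schema2 = {B, C, E, F}, so the common attributes are not a superkey of either fragment. The join is lossy.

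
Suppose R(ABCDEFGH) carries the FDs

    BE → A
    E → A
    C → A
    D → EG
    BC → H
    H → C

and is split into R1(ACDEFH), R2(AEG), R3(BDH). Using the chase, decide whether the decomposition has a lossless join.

No

Chase test. Columns are ABCDEFGH; row i has aⱼ where attribute j ∈ Ri, else bᵢⱼ.
Initial tableau (one row per fragment):
  row 1: a1 b12 a3 a4 a5 a6 b17 a8
  row 2: a1 b22 b23 b24 a5 b26 a7 b28
  row 3: b31 a2 b33 a4 b35 b36 b37 a8
Rows 1 and 3 agree on D; apply D→EG and equate their EG entries.
Rows 1 and 3 agree on H; apply H→C and equate their C entries.
Rows 1 and 3 agree on E; apply E→A and equate their A entries.
No row becomes fully distinguished — the join is lossy.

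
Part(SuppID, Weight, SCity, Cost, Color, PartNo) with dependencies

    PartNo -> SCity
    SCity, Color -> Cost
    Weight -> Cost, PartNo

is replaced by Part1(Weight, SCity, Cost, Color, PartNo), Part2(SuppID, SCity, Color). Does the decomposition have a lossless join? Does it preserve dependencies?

Lossless test: (SCity, Color)⁺ = {SCity, Cost, Color}, which is a superkey of neither fragment — lossy.
Dependency preservation: every FD's attributes lie within a single fragment, so each can be enforced locally — preserved.

lossy but dependency-preserving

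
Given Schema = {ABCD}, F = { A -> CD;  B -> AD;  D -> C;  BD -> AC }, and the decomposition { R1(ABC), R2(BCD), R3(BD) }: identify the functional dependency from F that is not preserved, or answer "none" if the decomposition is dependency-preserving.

Check A → CD: no single fragment contains all of {ACD}, and the restricted closure of {A} across the fragments never reaches {CD}.
B → AD is preserved.
D → C is preserved.
BD → AC is preserved.

A -> CD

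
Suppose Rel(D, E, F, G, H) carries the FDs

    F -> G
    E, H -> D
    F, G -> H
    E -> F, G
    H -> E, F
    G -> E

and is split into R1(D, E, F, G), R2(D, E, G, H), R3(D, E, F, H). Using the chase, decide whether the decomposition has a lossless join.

Chase test. Columns are D, E, F, G, H; row i has aⱼ where attribute j ∈ Ri, else bᵢⱼ.
Initial tableau (one row per fragment):
  row 1: a1 a2 a3 a4 b15
  row 2: a1 a2 b23 a4 a5
  row 3: a1 a2 a3 b34 a5
Rows 1 and 3 agree on F; apply F→G and equate their G entries.
Rows 1 and 3 agree on F, G; apply F, G→H and equate their H entries.
Rows 1 and 2 agree on E; apply E→F, G and equate their F, G entries.
Row 1 is now all distinguished symbols — the join is lossless.

Yes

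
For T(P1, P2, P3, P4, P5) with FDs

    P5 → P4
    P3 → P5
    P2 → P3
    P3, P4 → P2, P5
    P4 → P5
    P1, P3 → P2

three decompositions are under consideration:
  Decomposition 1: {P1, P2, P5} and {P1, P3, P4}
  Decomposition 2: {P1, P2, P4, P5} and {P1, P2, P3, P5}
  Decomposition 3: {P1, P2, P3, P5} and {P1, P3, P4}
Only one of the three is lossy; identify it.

Decomposition 1: common = {P1}, closure = {P1} → lossy.
Decomposition 2: common = {P1, P2, P5}, closure = {P1, P2, P3, P4, P5} → lossless.
Decomposition 3: common = {P1, P3}, closure = {P1, P2, P3, P4, P5} → lossless.

Decomposition 1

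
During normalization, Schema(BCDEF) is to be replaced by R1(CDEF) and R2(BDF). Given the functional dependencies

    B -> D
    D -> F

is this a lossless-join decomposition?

No

Common attributes: R1 ∩ R2 = {DF}.
No dependency enlarges {DF}, so (DF)⁺ = {DF}.
The closure contains neither all of R1 = {CDEF} nor all of R2 = {BDF}, so the common attributes are not a superkey of either fragment. The join is lossy.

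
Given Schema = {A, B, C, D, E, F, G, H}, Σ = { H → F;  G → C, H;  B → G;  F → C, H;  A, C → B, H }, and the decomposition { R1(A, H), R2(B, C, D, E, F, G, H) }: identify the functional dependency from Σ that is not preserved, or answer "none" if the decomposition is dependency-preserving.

A, C → B, H

Check A, C → B, H: no single fragment contains all of {A, B, C, H}, and the restricted closure of {A, C} across the fragments never reaches {B, H}.
H → F is preserved.
G → C, H is preserved.
B → G is preserved.
F → C, H is preserved.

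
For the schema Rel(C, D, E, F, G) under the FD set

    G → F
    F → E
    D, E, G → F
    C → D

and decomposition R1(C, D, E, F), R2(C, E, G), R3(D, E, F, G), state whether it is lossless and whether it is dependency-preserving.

lossless and dependency-preserving

Lossless test (chase): Rows 2 and 3 agree on G; apply G→F and equate their F entries. Rows 1 and 2 agree on C; apply C→D and equate their D entries. Row 2 is now all distinguished symbols — the join is lossless.
Dependency preservation: every FD's attributes lie within a single fragment, so each can be enforced locally — preserved.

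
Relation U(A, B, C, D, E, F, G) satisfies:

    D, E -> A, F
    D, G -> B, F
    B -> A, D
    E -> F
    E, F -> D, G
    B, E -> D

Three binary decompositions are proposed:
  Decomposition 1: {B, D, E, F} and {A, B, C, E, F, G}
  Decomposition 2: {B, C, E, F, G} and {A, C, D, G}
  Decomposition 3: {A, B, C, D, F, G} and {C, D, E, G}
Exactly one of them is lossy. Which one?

Decomposition 1: common = {B, E, F}, closure = {A, B, D, E, F, G} → lossless.
Decomposition 2: common = {C, G}, closure = {C, G} → lossy.
Decomposition 3: common = {C, D, G}, closure = {A, B, C, D, F, G} → lossless.

Decomposition 2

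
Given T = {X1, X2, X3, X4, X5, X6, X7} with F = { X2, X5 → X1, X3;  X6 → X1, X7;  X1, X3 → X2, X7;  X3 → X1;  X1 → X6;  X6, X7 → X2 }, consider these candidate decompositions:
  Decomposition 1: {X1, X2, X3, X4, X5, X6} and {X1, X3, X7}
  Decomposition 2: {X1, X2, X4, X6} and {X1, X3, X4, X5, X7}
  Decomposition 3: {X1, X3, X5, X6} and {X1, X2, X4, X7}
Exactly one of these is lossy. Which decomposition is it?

Decomposition 1: common = {X1, X3}, closure = {X1, X2, X3, X6, X7} → lossless.
Decomposition 2: common = {X1, X4}, closure = {X1, X2, X4, X6, X7} → lossless.
Decomposition 3: common = {X1}, closure = {X1, X2, X6, X7} → lossy.

Decomposition 3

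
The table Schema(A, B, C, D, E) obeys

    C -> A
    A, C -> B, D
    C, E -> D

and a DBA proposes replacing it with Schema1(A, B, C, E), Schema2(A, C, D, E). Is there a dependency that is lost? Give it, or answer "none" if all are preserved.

C → A lies within Schema1.
A, C → B, D: restricted closure across fragments reaches B, D.
C, E → D lies within Schema2.
Every dependency is enforceable on the fragments, so the decomposition is dependency-preserving.

none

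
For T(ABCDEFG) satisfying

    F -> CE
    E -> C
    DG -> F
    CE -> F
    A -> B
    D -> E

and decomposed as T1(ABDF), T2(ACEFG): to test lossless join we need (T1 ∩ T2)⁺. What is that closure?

ABCEF

T1 ∩ T2 = {AF}.
F → CE applies, adding CE
A → B applies, adding B
Closure: {ABCEF}.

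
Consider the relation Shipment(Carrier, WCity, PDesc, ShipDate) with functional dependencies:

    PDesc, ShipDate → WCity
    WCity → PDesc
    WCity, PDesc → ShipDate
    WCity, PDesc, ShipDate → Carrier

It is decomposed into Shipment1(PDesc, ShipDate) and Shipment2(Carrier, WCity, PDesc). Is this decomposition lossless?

Common attributes: Shipment1 ∩ Shipment2 = {PDesc}.
No dependency enlarges {PDesc}, so (PDesc)⁺ = {PDesc}.
The closure contains neither all of Shipment1 = {PDesc, ShipDate} nor all of Shipment2 = {Carrier, WCity, PDesc}, so the common attributes are not a superkey of either fragment. The join is lossy.

No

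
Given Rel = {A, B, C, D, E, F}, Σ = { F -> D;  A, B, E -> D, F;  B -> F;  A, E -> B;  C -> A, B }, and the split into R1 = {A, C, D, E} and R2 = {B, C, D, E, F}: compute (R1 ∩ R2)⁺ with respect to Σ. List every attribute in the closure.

A, B, C, D, E, F

R1 ∩ R2 = {C, D, E}.
C → A, B applies, adding A, B
A, B, E → D, F applies, adding F
Closure: {A, B, C, D, E, F}.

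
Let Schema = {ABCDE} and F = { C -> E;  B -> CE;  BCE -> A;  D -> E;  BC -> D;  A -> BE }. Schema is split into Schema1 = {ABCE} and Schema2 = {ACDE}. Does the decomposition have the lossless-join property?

Common attributes: Schema1 ∩ Schema2 = {ACE}.
Closure of {ACE}: A → BE applies, adding B; BC → D applies, adding D. So (ACE)⁺ = {ABCDE}.
This closure contains every attribute of Schema1, so Schema1 ∩ Schema2 → Schema1. The join is lossless.

Yes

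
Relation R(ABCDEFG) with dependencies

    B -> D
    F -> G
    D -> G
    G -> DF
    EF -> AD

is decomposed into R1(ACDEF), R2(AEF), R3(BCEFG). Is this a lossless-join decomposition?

Chase test. Columns are ABCDEFG; row i has aⱼ where attribute j ∈ Ri, else bᵢⱼ.
Initial tableau (one row per fragment):
  row 1: a1 b12 a3 a4 a5 a6 b17
  row 2: a1 b22 b23 b24 a5 a6 b27
  row 3: b31 a2 a3 b34 a5 a6 a7
Rows 1 and 2 agree on F; apply F→G and equate their G entries.
Rows 1 and 3 agree on F; apply F→G and equate their G entries.
Rows 1 and 2 agree on G; apply G→DF and equate their DF entries.
Rows 1 and 3 agree on G; apply G→DF and equate their DF entries.
Rows 1 and 3 agree on EF; apply EF→AD and equate their AD entries.
Row 3 is now all distinguished symbols — the join is lossless.

Yes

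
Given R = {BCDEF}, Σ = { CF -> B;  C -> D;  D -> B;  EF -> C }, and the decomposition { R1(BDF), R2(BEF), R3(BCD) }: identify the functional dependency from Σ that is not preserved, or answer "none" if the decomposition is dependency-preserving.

Check EF → C: no single fragment contains all of {CEF}, and the restricted closure of {EF} across the fragments never reaches {C}.
CF → B is preserved.
C → D is preserved.
D → B is preserved.

EF -> C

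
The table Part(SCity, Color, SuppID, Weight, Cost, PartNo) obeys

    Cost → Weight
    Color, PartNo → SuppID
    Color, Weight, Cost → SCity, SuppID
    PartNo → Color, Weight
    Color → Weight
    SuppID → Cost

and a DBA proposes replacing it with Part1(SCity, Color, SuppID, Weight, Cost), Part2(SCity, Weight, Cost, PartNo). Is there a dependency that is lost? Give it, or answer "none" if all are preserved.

PartNo → Color, Weight

Check PartNo → Color, Weight: no single fragment contains all of {Color, Weight, PartNo}, and the restricted closure of {PartNo} across the fragments never reaches {Color, Weight}.
Cost → Weight is preserved.
Color, PartNo → SuppID is preserved.
Color, Weight, Cost → SCity, SuppID is preserved.
Color → Weight is preserved.
SuppID → Cost is preserved.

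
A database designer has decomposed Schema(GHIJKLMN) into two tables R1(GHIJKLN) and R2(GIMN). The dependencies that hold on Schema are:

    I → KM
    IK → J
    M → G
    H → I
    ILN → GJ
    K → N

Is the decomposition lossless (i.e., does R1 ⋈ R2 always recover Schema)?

Yes

Common attributes: R1 ∩ R2 = {GIN}.
Closure of {GIN}: I → KM applies, adding KM; IK → J applies, adding J. So (GIN)⁺ = {GIJKMN}.
This closure contains every attribute of R2, so R1 ∩ R2 → R2. The join is lossless.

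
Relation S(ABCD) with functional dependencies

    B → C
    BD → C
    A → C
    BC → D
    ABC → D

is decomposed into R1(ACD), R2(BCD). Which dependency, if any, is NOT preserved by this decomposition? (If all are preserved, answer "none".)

none

B → C lies within R2.
BD → C lies within R2.
A → C lies within R1.
BC → D lies within R2.
ABC → D: restricted closure across fragments reaches D.
Every dependency is enforceable on the fragments, so the decomposition is dependency-preserving.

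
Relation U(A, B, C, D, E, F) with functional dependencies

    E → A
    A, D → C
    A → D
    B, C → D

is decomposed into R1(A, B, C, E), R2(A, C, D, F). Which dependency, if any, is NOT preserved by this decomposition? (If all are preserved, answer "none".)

Check B, C → D: no single fragment contains all of {B, C, D}, and the restricted closure of {B, C} across the fragments never reaches {D}.
E → A is preserved.
A, D → C is preserved.
A → D is preserved.

B, C → D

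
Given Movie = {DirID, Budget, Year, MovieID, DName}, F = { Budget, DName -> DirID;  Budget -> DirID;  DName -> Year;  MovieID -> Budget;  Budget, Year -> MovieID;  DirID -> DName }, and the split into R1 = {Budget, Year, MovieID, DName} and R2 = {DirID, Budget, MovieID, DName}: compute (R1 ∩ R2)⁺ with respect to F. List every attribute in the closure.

R1 ∩ R2 = {Budget, MovieID, DName}.
Budget, DName → DirID applies, adding DirID
DName → Year applies, adding Year
Closure: {DirID, Budget, Year, MovieID, DName}.

DirID, Budget, Year, MovieID, DName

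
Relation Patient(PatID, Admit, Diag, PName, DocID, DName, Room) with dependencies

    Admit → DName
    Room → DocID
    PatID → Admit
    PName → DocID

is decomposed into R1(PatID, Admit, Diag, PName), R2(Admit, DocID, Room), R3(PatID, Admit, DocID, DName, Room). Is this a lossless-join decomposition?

No

Chase test. Columns are PatID, Admit, Diag, PName, DocID, DName, Room; row i has aⱼ where attribute j ∈ Ri, else bᵢⱼ.
Initial tableau (one row per fragment):
  row 1: a1 a2 a3 a4 b15 b16 b17
  row 2: b21 a2 b23 b24 a5 b26 a7
  row 3: a1 a2 b33 b34 a5 a6 a7
Rows 1 and 2 agree on Admit; apply Admit→DName and equate their DName entries.
Rows 1 and 3 agree on Admit; apply Admit→DName and equate their DName entries.
No row becomes fully distinguished — the join is lossy.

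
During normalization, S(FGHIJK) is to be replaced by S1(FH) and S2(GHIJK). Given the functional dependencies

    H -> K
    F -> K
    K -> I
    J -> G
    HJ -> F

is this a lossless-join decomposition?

Common attributes: S1 ∩ S2 = {H}.
Closure of {H}: H → K applies, adding K; K → I applies, adding I. So (H)⁺ = {HIK}.
The closure contains neither all of S1 = {FH} nor all of S2 = {GHIJK}, so the common attributes are not a superkey of either fragment. The join is lossy.

No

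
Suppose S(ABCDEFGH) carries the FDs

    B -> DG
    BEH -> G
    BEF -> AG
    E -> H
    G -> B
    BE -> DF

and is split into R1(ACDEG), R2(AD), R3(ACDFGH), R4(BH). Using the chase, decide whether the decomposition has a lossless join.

Chase test. Columns are ABCDEFGH; row i has aⱼ where attribute j ∈ Ri, else bᵢⱼ.
Initial tableau (one row per fragment):
  row 1: a1 b12 a3 a4 a5 b16 a7 b18
  row 2: a1 b22 b23 a4 b25 b26 b27 b28
  row 3: a1 b32 a3 a4 b35 a6 a7 a8
  row 4: b41 a2 b43 b44 b45 b46 b47 a8
Rows 1 and 3 agree on G; apply G→B and equate their B entries.
No row becomes fully distinguished — the join is lossy.

No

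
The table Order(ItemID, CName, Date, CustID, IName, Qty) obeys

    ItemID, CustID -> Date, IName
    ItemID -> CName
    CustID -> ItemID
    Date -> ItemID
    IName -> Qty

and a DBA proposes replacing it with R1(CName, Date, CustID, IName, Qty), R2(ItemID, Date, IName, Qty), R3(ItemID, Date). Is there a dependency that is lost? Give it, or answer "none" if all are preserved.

ItemID -> CName

Check ItemID → CName: no single fragment contains all of {ItemID, CName}, and the restricted closure of {ItemID} across the fragments never reaches {CName}.
ItemID, CustID → Date, IName is preserved.
CustID → ItemID is preserved.
Date → ItemID is preserved.
IName → Qty is preserved.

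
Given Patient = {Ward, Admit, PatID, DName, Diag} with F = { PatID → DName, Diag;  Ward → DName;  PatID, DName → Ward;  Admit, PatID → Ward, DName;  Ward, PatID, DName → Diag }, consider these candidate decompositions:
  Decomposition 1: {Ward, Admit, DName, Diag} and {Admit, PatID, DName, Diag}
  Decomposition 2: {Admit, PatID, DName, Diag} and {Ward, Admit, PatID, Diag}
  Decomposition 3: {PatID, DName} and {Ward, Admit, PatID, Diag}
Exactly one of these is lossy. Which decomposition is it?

Decomposition 1: common = {Admit, DName, Diag}, closure = {Admit, DName, Diag} → lossy.
Decomposition 2: common = {Admit, PatID, Diag}, closure = {Ward, Admit, PatID, DName, Diag} → lossless.
Decomposition 3: common = {PatID}, closure = {Ward, PatID, DName, Diag} → lossless.

Decomposition 1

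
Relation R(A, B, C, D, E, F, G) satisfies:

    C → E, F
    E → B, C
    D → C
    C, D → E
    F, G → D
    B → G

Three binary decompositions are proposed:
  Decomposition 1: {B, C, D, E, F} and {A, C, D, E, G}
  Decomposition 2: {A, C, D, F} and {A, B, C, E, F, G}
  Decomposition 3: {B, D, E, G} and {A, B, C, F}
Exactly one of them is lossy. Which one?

Decomposition 3

Decomposition 1: common = {C, D, E}, closure = {B, C, D, E, F, G} → lossless.
Decomposition 2: common = {A, C, F}, closure = {A, B, C, D, E, F, G} → lossless.
Decomposition 3: common = {B}, closure = {B, G} → lossy.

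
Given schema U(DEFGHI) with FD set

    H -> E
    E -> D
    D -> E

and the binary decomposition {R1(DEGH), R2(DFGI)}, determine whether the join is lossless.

No

Common attributes: R1 ∩ R2 = {DG}.
Closure of {DG}: D → E applies, adding E. So (DG)⁺ = {DEG}.
The closure contains neither all of R1 = {DEGH} nor all of R2 = {DFGI}, so the common attributes are not a superkey of either fragment. The join is lossy.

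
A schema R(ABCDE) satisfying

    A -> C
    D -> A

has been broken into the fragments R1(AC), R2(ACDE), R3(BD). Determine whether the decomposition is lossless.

No

Chase test. Columns are ABCDE; row i has aⱼ where attribute j ∈ Ri, else bᵢⱼ.
Initial tableau (one row per fragment):
  row 1: a1 b12 a3 b14 b15
  row 2: a1 b22 a3 a4 a5
  row 3: b31 a2 b33 a4 b35
Rows 2 and 3 agree on D; apply D→A and equate their A entries.
Rows 1 and 3 agree on A; apply A→C and equate their C entries.
No row becomes fully distinguished — the join is lossy.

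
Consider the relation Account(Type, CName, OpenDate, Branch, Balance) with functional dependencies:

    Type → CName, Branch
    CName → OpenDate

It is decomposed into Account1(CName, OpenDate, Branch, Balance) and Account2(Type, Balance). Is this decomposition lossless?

No

Common attributes: Account1 ∩ Account2 = {Balance}.
No dependency enlarges {Balance}, so (Balance)⁺ = {Balance}.
The closure contains neither all of Account1 = {CName, OpenDate, Branch, Balance} nor all of Account2 = {Type, Balance}, so the common attributes are not a superkey of either fragment. The join is lossy.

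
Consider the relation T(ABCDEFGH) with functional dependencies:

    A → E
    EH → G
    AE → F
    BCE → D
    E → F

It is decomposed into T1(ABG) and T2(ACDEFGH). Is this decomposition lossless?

Common attributes: T1 ∩ T2 = {AG}.
Closure of {AG}: A → E applies, adding E; AE → F applies, adding F. So (AG)⁺ = {AEFG}.
The closure contains neither all of T1 = {ABG} nor all of T2 = {ACDEFGH}, so the common attributes are not a superkey of either fragment. The join is lossy.

No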